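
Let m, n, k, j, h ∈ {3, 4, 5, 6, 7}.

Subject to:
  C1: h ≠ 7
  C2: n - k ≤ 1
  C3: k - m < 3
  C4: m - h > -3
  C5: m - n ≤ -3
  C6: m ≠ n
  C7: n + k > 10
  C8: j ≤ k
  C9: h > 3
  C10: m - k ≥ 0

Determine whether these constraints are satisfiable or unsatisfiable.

Constraints 2, 5, and 10 give m − k ≥ 0, k − n ≥ -1, n − m ≥ 3.
Adding all 3 inequalities: the left sides telescope to 0, and the right sides sum to 0 + (-1) + 3 = 2. So 0 ≥ 2, which is false.

Unsatisfiable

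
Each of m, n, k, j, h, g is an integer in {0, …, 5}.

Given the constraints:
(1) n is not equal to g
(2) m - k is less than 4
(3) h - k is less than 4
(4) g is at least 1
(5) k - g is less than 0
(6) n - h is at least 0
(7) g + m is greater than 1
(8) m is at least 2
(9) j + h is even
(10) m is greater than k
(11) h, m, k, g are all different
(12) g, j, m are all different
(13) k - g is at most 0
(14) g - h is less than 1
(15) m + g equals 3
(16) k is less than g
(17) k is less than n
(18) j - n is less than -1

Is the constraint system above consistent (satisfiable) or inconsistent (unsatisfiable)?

Satisfiable

Setting (m, n, k, j, h, g) = (2, 5, 0, 3, 3, 1) satisfies everything: constraint 2: m - k = 2; constraint 3: h - k = 3, and the others follow.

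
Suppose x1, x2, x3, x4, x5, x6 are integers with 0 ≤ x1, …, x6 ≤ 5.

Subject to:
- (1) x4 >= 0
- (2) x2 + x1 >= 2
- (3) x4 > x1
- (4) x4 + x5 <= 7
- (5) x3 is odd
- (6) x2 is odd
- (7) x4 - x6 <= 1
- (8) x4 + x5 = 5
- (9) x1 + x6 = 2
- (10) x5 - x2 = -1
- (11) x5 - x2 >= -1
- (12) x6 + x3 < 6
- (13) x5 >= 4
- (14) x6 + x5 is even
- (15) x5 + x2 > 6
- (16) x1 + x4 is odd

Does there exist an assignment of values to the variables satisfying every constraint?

Satisfiable

One satisfying assignment is x1 = 0, x2 = 5, x3 = 3, x4 = 1, x5 = 4, x6 = 2.
For the less obvious constraints — constraint 2: x2 + x1 = 5; constraint 4: x4 + x5 = 5 — and the others hold by inspection.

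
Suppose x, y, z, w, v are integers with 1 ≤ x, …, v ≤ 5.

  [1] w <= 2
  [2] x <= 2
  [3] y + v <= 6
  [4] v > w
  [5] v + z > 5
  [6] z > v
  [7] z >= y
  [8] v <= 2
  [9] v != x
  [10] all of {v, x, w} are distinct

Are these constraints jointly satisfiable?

Unsatisfiable

Constraints 1, 2, and 8 confine each of v, x, w to the 2 values {1, 2} (the domain already gives each ≥ 1).
Constraint 10 requires all 3 of them to be distinct, but only 2 values are available — impossible by the pigeonhole principle.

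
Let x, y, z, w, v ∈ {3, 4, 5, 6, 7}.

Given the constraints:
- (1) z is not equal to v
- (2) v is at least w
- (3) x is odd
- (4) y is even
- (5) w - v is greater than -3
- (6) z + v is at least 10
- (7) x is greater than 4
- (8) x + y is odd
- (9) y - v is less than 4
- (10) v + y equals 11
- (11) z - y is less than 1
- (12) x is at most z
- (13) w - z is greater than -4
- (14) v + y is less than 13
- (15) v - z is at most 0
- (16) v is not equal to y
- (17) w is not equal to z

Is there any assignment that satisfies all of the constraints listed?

Satisfiable

Try x = 5, y = 6, z = 6, w = 3, v = 5.
Check constraint 5: w - v = -2; constraint 6: z + v = 11; constraint 9: y - v = 1. The remaining constraints are straightforward to verify.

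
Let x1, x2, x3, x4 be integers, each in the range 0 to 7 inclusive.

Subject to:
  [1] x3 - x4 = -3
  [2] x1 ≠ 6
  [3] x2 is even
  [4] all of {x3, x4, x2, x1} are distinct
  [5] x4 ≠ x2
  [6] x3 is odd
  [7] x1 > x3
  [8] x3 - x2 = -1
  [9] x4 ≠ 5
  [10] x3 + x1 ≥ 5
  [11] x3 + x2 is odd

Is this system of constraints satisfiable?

Take x1 = 5, x2 = 4, x3 = 3, x4 = 6. Then constraint 1: x3 - x4 = -3; constraint 8: x3 - x2 = -1; constraint 10: x3 + x1 = 8, and every other listed constraint is also met.

Satisfiable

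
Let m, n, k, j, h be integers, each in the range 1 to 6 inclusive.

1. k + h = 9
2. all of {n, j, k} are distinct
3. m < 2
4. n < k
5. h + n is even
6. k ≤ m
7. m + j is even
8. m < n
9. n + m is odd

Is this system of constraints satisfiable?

Constraints 4, 6, and 8 give n < k, k ≤ m, m < n. Chaining: n < k ≤ m < n, which forces n < n — impossible.

Unsatisfiable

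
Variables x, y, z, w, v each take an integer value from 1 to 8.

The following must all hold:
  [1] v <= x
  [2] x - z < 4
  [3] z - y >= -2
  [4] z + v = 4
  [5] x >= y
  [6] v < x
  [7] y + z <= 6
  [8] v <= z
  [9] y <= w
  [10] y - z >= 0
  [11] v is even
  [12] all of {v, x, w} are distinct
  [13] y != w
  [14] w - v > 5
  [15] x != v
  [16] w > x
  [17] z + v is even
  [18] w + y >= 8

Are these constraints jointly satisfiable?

The assignment x = 4, y = 2, z = 2, w = 8, v = 2 works:
  constraint 2 holds since x - z = 2.
  constraint 3 holds since z - y = 0.
  constraint 4 holds since z + v = 4.
The rest check out directly.

Satisfiable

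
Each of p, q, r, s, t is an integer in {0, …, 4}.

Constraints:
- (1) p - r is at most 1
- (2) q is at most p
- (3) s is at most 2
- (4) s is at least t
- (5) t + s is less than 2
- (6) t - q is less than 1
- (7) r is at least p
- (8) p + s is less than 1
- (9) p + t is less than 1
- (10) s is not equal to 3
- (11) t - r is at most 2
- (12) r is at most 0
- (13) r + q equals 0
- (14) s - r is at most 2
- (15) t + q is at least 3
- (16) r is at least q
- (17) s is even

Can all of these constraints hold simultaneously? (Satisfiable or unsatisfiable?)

Unsatisfiable

From constraints 3 and 4: t ≤ s ≤ 2. From constraints 12 and 16: q ≤ r ≤ 0. Hence t + q ≤ 2. But constraint 15 requires t + q ≥ 3, and 3 > 2. Contradiction.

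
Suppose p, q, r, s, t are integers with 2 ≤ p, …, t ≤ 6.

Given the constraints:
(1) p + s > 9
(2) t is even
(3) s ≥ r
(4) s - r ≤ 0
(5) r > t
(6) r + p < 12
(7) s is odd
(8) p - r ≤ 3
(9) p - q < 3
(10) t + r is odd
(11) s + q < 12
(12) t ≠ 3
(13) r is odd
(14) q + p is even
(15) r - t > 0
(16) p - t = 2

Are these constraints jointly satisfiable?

Setting (p, q, r, s, t) = (6, 6, 5, 5, 4) satisfies everything: constraint 1: p + s = 11; constraint 4: s - r = 0, and the others follow.

Satisfiable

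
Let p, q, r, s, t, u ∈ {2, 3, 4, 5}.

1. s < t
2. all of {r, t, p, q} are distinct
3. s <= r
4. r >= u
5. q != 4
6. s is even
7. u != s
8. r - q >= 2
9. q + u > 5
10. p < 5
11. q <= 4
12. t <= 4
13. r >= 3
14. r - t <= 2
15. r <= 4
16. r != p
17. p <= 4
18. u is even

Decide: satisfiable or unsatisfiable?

Unsatisfiable

Constraints 11, 12, 15, and 17 confine each of r, t, p, q to the 3 values {2, …, 4} (the domain already gives each ≥ 2).
Constraint 2 requires all 4 of them to be distinct, but only 3 values are available — impossible by the pigeonhole principle.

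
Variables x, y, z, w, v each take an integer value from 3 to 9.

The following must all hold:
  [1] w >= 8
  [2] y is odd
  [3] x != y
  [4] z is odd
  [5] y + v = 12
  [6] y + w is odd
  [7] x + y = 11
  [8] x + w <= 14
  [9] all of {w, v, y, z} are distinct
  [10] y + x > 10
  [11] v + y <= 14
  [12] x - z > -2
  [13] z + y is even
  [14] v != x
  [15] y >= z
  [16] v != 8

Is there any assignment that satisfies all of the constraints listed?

Satisfiable

Try x = 4, y = 7, z = 3, w = 8, v = 5.
Check constraint 5: y + v = 12; constraint 7: x + y = 11. The remaining constraints are straightforward to verify.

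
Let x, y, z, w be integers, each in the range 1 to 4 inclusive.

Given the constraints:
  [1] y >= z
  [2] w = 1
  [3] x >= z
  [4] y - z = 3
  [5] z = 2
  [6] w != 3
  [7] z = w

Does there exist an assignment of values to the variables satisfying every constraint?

Unsatisfiable

Constraint 5 fixes z = 2 and constraint 2 fixes w = 1, but constraint 7 requires z = w. Since 2 ≠ 1, contradiction.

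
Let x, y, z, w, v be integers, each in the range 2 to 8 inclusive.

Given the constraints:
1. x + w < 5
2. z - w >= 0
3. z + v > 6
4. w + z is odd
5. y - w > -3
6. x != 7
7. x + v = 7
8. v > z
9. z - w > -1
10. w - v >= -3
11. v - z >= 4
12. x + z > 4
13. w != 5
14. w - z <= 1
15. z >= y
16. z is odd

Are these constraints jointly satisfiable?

Constraints 2, 10, and 11 give w − v ≥ -3, v − z ≥ 4, z − w ≥ 0.
Adding all 3 inequalities: the left sides telescope to 0, and the right sides sum to (-3) + 4 + 0 = 1. So 0 ≥ 1, which is false.

Unsatisfiable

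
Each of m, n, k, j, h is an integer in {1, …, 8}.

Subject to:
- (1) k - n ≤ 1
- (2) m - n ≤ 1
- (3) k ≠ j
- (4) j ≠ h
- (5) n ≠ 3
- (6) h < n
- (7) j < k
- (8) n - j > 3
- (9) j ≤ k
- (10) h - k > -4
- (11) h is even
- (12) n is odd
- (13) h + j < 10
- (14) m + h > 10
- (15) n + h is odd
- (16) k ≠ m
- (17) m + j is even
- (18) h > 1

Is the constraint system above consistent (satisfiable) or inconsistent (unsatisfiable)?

Satisfiable

One satisfying assignment is m = 6, n = 7, k = 7, j = 2, h = 6.
For the less obvious constraints — constraint 1: k - n = 0; constraint 2: m - n = -1 — and the others hold by inspection.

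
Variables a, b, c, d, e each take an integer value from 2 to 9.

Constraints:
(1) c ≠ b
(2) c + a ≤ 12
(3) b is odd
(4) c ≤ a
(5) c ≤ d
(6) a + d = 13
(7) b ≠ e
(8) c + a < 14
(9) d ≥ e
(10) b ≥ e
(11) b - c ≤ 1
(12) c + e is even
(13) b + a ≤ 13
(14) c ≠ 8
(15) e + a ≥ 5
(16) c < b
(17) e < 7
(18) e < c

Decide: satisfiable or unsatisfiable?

Satisfiable

One satisfying assignment is a = 6, b = 7, c = 6, d = 7, e = 2.
For the less obvious constraints — constraint 2: c + a = 12; constraint 6: a + d = 13 — and the others hold by inspection.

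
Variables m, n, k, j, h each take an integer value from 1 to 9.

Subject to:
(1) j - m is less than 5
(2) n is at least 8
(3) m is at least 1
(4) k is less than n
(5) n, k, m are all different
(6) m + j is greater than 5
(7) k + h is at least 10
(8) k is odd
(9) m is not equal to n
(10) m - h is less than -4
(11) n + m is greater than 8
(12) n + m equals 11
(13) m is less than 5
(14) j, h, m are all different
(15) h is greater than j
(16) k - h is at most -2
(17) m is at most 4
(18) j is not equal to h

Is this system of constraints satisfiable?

Satisfiable

Setting (m, n, k, j, h) = (2, 9, 5, 5, 8) satisfies everything: constraint 1: j - m = 3; constraint 6: m + j = 7, and the others follow.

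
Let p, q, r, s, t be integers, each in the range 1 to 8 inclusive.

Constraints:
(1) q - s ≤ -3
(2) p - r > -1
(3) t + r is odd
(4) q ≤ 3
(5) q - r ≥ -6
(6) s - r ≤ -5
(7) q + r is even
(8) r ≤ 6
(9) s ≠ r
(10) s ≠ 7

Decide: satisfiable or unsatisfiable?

Constraints 1, 5, and 6 give q − r ≥ -6, r − s ≥ 5, s − q ≥ 3.
Adding all 3 inequalities: the left sides telescope to 0, and the right sides sum to (-6) + 5 + 3 = 2. So 0 ≥ 2, which is false.

Unsatisfiable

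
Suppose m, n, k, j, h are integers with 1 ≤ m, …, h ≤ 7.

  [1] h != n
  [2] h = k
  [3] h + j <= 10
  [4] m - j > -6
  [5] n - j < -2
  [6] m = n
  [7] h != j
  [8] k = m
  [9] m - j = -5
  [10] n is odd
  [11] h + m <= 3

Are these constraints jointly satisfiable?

Unsatisfiable

From constraints 2, 6, and 8, h = k = m = n, so h = n. But constraint 1 says h ≠ n. Contradiction.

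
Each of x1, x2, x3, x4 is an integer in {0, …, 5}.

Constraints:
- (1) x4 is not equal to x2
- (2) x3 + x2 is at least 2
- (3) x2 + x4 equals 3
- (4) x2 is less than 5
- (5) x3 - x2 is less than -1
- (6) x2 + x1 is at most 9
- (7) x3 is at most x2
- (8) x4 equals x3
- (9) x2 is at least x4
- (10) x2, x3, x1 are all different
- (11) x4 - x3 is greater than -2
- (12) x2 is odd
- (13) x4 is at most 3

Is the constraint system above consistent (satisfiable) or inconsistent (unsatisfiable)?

Satisfiable

The assignment x1 = 4, x2 = 3, x3 = 0, x4 = 0 works:
  constraint 2 holds since x3 + x2 = 3.
  constraint 3 holds since x2 + x4 = 3.
The rest check out directly.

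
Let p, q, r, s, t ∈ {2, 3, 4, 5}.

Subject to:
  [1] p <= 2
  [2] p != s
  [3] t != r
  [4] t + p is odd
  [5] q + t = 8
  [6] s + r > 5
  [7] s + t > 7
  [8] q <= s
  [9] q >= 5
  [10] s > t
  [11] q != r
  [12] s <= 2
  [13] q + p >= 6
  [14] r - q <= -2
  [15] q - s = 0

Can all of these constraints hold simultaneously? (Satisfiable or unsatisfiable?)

From constraint 9: q ≥ 5. From constraints 8 and 12: q ≤ s and s ≤ 2, so q ≤ 2. But 2 < 5, so no value of q works.

Unsatisfiable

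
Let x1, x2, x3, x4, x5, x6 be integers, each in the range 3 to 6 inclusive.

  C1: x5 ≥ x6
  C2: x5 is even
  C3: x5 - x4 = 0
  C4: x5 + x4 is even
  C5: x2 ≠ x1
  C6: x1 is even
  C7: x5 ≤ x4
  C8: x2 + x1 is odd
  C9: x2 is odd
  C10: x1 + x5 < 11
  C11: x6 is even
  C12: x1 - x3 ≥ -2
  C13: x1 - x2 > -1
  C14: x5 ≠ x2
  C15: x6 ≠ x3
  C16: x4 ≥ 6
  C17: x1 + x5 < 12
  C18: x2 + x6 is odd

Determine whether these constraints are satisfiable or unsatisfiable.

Satisfiable

One satisfying assignment is x1 = 4, x2 = 3, x3 = 5, x4 = 6, x5 = 6, x6 = 4.
For the less obvious constraints — constraint 3: x5 - x4 = 0; constraint 10: x1 + x5 = 10 — and the others hold by inspection.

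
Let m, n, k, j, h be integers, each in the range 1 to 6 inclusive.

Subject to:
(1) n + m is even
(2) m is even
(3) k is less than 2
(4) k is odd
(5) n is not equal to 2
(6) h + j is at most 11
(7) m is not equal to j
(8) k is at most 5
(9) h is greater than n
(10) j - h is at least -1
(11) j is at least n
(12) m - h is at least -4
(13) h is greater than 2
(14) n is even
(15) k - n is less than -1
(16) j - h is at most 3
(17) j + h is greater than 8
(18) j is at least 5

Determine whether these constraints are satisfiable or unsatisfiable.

One satisfying assignment is m = 4, n = 4, k = 1, j = 5, h = 5.
For the less obvious constraints — constraint 6: h + j = 10; constraint 10: j - h = 0 — and the others hold by inspection.

Satisfiable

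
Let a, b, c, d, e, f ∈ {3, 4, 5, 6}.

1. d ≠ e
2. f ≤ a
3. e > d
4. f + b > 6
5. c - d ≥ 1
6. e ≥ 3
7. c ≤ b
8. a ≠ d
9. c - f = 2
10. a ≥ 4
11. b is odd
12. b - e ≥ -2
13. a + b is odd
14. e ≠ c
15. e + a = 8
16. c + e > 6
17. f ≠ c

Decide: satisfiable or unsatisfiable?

The assignment a = 4, b = 5, c = 5, d = 3, e = 4, f = 3 works:
  constraint 4 holds since f + b = 8.
  constraint 5 holds since c - d = 2.
The rest check out directly.

Satisfiable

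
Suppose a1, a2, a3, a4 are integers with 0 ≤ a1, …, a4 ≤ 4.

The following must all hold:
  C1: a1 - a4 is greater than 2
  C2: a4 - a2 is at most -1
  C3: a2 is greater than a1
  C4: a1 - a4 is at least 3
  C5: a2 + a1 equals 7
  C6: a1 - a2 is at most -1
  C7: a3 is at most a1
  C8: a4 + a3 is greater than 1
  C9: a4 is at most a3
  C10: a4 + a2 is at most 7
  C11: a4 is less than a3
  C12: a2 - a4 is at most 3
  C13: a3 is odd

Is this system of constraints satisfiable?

Constraints 4, 6, and 12 give a2 − a1 ≥ 1, a1 − a4 ≥ 3, a4 − a2 ≥ -3.
Adding all 3 inequalities: the left sides telescope to 0, and the right sides sum to 1 + 3 + (-3) = 1. So 0 ≥ 1, which is false.

Unsatisfiable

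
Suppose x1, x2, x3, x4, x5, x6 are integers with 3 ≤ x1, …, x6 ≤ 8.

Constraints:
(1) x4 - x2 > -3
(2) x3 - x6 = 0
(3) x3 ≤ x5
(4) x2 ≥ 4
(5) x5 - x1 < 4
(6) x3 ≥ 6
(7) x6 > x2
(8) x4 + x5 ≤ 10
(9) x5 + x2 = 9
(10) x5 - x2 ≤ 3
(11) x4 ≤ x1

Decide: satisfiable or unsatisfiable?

Unsatisfiable

From constraints 3 and 6: x5 ≥ x3 ≥ 6. From constraint 4: x2 ≥ 4. Hence x5 + x2 ≥ 10. But constraint 9 requires x5 + x2 = 9, and 9 < 10. Contradiction.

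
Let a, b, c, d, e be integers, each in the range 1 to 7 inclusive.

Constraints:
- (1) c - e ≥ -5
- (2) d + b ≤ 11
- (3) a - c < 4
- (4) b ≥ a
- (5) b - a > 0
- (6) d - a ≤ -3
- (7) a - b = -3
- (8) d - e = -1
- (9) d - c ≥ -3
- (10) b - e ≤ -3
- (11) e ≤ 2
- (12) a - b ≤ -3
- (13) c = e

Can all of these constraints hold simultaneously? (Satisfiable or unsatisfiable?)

Constraints 1, 6, 9, 10, and 12 give a − d ≥ 3, d − c ≥ -3, c − e ≥ -5, e − b ≥ 3, b − a ≥ 3.
Adding all 5 inequalities: the left sides telescope to 0, and the right sides sum to 3 + (-3) + (-5) + 3 + 3 = 1. So 0 ≥ 1, which is false.

Unsatisfiable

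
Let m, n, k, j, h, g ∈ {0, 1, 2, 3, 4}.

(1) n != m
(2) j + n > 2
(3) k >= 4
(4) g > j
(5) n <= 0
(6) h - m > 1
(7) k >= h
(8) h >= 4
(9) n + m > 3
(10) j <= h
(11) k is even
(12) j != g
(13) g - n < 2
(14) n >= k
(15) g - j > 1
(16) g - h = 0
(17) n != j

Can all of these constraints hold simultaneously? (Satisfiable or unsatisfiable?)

Unsatisfiable

From constraints 7 and 8: k ≥ h and h ≥ 4, so k ≥ 4. From constraints 5 and 14: k ≤ n and n ≤ 0, so k ≤ 0. But 0 < 4, so no value of k works.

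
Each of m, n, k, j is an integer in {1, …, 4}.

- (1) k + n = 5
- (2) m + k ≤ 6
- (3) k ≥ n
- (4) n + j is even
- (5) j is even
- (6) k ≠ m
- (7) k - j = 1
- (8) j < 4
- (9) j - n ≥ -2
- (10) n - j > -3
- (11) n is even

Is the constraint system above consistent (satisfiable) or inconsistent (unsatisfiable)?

Take m = 2, n = 2, k = 3, j = 2. Then constraint 1: k + n = 5; constraint 2: m + k = 5, and every other listed constraint is also met.

Satisfiable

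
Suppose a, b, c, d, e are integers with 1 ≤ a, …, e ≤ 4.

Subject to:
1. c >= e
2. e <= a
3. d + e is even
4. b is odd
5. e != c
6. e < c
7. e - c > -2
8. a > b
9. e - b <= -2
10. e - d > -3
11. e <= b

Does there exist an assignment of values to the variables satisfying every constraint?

Setting (a, b, c, d, e) = (4, 3, 2, 1, 1) satisfies everything: constraint 7: e - c = -1; constraint 9: e - b = -2, and the others follow.

Satisfiable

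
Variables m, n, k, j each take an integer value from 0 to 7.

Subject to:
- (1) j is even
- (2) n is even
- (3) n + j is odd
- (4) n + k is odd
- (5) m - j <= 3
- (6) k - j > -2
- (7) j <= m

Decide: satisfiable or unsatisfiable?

Constraint 2 makes n even and constraint 1 makes j even, so n + j must be even. Constraint 3 says n + j is odd — contradiction.

Unsatisfiable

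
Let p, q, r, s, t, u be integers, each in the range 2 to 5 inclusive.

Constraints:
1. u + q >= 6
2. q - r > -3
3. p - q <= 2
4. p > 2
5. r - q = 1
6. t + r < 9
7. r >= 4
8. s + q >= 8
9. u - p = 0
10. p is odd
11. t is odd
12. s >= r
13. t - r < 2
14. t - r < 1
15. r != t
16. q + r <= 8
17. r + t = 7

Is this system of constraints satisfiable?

The assignment p = 5, q = 3, r = 4, s = 5, t = 3, u = 5 works:
  constraint 1 holds since u + q = 8.
  constraint 2 holds since q - r = -1.
  constraint 3 holds since p - q = 2.
The rest check out directly.

Satisfiable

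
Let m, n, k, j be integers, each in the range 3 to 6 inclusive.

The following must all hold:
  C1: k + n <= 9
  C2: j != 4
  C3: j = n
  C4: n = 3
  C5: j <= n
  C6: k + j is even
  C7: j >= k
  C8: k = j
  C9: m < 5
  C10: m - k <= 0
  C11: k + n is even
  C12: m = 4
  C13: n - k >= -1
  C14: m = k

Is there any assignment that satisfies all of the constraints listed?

Constraint 12 fixes m = 4 and constraint 4 fixes n = 3. Constraints 3, 8, and 14 give m = k = j = n, so m = n. But 4 ≠ 3 — contradiction.

Unsatisfiable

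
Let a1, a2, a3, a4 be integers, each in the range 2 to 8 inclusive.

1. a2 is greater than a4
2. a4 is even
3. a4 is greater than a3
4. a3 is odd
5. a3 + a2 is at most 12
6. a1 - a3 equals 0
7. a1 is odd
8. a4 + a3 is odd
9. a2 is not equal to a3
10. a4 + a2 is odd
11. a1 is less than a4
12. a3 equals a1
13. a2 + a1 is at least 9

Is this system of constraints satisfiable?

Try a1 = 3, a2 = 7, a3 = 3, a4 = 6.
Check constraint 5: a3 + a2 = 10; constraint 6: a1 - a3 = 0. The remaining constraints are straightforward to verify.

Satisfiable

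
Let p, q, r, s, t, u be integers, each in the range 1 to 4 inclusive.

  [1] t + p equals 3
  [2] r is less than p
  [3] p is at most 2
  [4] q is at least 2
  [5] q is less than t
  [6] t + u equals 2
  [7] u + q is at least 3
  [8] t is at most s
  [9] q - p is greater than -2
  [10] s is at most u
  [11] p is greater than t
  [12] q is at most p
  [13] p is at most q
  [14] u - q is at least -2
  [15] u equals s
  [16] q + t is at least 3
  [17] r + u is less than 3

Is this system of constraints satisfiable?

Unsatisfiable

Constraints 5, 11, and 13 give p ≤ q, q < t, t < p. Chaining: p ≤ q < t < p, which forces p < p — impossible.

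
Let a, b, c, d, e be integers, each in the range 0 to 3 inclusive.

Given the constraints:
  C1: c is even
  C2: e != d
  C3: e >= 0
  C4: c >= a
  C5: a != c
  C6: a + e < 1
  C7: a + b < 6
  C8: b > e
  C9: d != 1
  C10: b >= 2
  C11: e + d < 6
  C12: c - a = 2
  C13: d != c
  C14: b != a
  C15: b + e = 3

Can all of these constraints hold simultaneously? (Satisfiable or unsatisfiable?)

Satisfiable

Setting (a, b, c, d, e) = (0, 3, 2, 3, 0) satisfies everything: constraint 6: a + e = 0; constraint 7: a + b = 3; constraint 11: e + d = 3, and the others follow.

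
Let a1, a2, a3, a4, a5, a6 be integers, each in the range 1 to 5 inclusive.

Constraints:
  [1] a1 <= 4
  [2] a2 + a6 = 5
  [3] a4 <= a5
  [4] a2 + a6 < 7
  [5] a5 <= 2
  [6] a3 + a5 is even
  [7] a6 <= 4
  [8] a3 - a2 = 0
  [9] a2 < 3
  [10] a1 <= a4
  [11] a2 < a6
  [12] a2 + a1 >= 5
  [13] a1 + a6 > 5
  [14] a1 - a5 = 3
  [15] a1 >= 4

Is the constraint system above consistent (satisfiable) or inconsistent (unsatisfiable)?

From constraints 10 and 15: a4 ≥ a1 and a1 ≥ 4, so a4 ≥ 4. From constraints 3 and 5: a4 ≤ a5 and a5 ≤ 2, so a4 ≤ 2. But 2 < 4, so no value of a4 works.

Unsatisfiable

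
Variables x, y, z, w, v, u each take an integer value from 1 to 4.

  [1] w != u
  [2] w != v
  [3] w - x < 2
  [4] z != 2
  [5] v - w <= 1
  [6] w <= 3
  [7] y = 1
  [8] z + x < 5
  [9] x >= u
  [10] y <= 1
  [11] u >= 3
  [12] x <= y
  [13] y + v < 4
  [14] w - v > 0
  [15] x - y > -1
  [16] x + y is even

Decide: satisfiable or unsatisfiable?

Unsatisfiable

From constraints 9 and 11: x ≥ u and u ≥ 3, so x ≥ 3. From constraints 10 and 12: x ≤ y and y ≤ 1, so x ≤ 1. But 1 < 3, so no value of x works.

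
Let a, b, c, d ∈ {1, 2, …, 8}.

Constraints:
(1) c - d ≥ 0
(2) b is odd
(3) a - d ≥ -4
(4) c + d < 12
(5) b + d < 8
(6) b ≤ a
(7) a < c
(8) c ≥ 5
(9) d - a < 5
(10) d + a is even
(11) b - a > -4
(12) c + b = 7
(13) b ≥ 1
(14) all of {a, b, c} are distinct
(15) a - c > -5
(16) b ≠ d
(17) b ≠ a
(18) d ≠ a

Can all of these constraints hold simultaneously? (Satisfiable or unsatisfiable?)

One satisfying assignment is a = 3, b = 1, c = 6, d = 5.
For the less obvious constraints — constraint 1: c - d = 1; constraint 3: a - d = -2; constraint 4: c + d = 11 — and the others hold by inspection.

Satisfiable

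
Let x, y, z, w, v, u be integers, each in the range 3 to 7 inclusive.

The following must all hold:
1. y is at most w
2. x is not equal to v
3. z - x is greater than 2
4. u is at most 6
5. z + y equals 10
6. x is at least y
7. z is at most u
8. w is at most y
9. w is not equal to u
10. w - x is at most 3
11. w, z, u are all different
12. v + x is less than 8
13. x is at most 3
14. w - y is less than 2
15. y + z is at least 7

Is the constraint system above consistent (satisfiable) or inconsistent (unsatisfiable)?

From constraints 4 and 7: z ≤ u ≤ 6. From constraints 6 and 13: y ≤ x ≤ 3. Hence z + y ≤ 9. But constraint 5 requires z + y = 10, and 10 > 9. Contradiction.

Unsatisfiable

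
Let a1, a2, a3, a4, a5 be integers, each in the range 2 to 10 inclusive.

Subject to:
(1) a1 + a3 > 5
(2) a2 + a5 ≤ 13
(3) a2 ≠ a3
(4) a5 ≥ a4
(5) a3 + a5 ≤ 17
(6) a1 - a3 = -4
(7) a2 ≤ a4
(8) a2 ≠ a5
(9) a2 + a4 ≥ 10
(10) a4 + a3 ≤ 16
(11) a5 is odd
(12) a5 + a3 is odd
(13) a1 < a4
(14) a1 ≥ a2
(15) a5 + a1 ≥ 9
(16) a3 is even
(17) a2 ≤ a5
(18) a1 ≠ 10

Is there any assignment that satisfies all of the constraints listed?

Try a1 = 2, a2 = 2, a3 = 6, a4 = 9, a5 = 9.
Check constraint 1: a1 + a3 = 8; constraint 2: a2 + a5 = 11. The remaining constraints are straightforward to verify.

Satisfiable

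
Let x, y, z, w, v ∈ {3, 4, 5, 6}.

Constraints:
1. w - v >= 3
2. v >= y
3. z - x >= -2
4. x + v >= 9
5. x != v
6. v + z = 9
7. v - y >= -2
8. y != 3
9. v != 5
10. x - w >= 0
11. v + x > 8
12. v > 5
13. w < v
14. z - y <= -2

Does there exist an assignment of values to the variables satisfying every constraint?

Unsatisfiable

Constraints 1, 3, 7, 10, and 14 give v − y ≥ -2, y − z ≥ 2, z − x ≥ -2, x − w ≥ 0, w − v ≥ 3.
Adding all 5 inequalities: the left sides telescope to 0, and the right sides sum to (-2) + 2 + (-2) + 0 + 3 = 1. So 0 ≥ 1, which is false.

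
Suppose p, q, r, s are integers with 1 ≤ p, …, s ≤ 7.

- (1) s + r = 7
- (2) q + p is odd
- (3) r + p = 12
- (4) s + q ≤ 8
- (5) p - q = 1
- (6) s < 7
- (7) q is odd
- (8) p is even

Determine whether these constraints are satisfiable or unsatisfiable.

Satisfiable

Setting (p, q, r, s) = (6, 5, 6, 1) satisfies everything: constraint 1: s + r = 7; constraint 3: r + p = 12, and the others follow.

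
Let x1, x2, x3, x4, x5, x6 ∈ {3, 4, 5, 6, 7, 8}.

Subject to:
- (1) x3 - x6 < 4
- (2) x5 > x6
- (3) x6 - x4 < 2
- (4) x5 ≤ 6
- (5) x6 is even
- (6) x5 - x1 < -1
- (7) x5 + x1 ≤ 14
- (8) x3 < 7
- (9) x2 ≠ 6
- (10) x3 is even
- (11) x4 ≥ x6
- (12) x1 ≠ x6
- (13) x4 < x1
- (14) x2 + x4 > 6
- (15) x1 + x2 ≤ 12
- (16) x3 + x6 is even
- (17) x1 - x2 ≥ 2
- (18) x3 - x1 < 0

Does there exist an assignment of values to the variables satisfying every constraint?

Setting (x1, x2, x3, x4, x5, x6) = (7, 3, 6, 4, 5, 4) satisfies everything: constraint 1: x3 - x6 = 2; constraint 3: x6 - x4 = 0, and the others follow.

Satisfiable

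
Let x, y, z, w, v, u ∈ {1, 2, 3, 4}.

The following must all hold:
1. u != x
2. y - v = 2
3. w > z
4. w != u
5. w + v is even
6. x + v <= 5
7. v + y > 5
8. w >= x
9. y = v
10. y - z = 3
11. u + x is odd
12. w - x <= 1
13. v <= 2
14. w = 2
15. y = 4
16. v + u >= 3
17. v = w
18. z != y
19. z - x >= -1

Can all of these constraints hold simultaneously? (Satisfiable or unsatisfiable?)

Unsatisfiable

Constraint 15 fixes y = 4 and constraint 14 fixes w = 2. Constraints 9 and 17 give y = v = w, so y = w. But 4 ≠ 2 — contradiction.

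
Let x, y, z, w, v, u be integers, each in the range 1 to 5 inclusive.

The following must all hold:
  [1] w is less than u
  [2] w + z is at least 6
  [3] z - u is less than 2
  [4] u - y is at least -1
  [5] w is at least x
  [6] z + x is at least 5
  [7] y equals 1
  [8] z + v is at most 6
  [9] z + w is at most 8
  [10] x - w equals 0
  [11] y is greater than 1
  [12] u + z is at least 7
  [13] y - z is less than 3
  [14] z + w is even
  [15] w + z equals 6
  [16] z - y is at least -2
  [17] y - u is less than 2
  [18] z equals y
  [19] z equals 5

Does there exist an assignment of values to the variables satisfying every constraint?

Unsatisfiable

Constraint 19 fixes z = 5 and constraint 7 fixes y = 1, but constraint 18 requires z = y. Since 5 ≠ 1, contradiction.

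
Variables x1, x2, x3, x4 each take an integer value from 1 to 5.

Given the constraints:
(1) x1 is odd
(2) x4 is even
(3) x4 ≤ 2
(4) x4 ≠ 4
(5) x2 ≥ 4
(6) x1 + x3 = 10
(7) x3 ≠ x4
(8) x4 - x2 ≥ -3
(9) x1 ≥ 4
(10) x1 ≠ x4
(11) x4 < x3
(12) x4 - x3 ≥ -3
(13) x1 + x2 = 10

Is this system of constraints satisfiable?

Take x1 = 5, x2 = 5, x3 = 5, x4 = 2. Then constraint 6: x1 + x3 = 10; constraint 8: x4 - x2 = -3, and every other listed constraint is also met.

Satisfiable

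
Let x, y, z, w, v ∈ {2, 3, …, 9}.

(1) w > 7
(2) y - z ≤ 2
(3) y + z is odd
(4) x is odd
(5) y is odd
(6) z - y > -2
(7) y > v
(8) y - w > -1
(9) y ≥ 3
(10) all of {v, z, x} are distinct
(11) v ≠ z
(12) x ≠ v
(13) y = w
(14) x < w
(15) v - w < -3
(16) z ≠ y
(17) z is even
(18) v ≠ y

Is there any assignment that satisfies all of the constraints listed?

Satisfiable

Take x = 5, y = 9, z = 8, w = 9, v = 3. Then constraint 2: y - z = 1; constraint 6: z - y = -1; constraint 8: y - w = 0, and every other listed constraint is also met.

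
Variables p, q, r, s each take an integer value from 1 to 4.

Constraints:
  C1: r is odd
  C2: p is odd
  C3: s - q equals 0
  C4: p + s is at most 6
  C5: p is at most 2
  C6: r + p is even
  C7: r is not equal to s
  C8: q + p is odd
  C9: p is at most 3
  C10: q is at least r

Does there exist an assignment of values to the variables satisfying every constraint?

Setting (p, q, r, s) = (1, 4, 1, 4) satisfies everything: constraint 3: s - q = 0; constraint 4: p + s = 5, and the others follow.

Satisfiable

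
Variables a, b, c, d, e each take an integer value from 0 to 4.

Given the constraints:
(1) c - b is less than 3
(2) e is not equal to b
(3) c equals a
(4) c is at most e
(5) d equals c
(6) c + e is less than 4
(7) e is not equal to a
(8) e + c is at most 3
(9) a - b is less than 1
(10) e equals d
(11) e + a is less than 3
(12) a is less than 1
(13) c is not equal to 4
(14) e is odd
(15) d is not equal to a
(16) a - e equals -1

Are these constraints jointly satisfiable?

Unsatisfiable

From constraints 3, 5, and 10, e = d = c = a, so e = a. But constraint 7 says e ≠ a. Contradiction.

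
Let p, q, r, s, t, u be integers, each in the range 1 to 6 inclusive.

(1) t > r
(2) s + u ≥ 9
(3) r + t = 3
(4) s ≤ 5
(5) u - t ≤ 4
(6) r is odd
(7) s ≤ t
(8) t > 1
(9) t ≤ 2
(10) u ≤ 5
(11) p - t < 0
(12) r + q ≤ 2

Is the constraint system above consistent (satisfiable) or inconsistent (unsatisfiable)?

From constraints 7 and 9: s ≤ t ≤ 2. From constraint 10: u ≤ 5. Hence s + u ≤ 7. But constraint 2 requires s + u ≥ 9, and 9 > 7. Contradiction.

Unsatisfiable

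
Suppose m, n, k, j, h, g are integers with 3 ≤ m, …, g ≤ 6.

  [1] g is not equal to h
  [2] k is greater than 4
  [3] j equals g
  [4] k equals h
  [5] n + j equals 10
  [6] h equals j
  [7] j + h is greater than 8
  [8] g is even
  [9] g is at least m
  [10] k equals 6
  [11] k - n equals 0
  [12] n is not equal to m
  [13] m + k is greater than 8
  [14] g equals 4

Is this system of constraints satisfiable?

Constraint 10 fixes k = 6 and constraint 14 fixes g = 4. Constraints 3, 4, and 6 give k = h = j = g, so k = g. But 6 ≠ 4 — contradiction.

Unsatisfiable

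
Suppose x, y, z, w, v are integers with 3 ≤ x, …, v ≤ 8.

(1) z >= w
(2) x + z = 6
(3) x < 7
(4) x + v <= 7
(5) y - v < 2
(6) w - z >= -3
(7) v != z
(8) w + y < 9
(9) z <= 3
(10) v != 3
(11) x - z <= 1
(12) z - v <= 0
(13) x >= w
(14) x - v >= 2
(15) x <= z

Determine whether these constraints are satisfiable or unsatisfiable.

Constraints 11, 12, and 14 give x − v ≥ 2, v − z ≥ 0, z − x ≥ -1.
Adding all 3 inequalities: the left sides telescope to 0, and the right sides sum to 2 + 0 + (-1) = 1. So 0 ≥ 1, which is false.

Unsatisfiable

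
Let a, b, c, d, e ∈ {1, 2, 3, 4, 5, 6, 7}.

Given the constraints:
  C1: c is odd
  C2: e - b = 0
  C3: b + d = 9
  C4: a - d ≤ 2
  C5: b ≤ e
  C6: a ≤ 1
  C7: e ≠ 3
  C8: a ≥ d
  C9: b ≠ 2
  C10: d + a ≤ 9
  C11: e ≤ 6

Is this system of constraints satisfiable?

Unsatisfiable

From constraints 5 and 11: b ≤ e ≤ 6. From constraints 6 and 8: d ≤ a ≤ 1. Hence b + d ≤ 7. But constraint 3 requires b + d = 9, and 9 > 7. Contradiction.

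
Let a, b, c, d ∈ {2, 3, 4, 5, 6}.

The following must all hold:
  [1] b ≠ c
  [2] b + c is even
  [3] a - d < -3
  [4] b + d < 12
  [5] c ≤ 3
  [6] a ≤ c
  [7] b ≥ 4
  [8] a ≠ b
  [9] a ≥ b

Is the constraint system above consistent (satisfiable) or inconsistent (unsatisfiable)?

Unsatisfiable

From constraints 7 and 9: a ≥ b and b ≥ 4, so a ≥ 4. From constraints 5 and 6: a ≤ c and c ≤ 3, so a ≤ 3. But 3 < 4, so no value of a works.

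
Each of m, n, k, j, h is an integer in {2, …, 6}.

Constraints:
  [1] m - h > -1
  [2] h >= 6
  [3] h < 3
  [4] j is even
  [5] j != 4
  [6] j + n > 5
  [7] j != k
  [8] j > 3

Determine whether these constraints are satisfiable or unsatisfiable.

Unsatisfiable

From constraint 2: h ≥ 6. From constraint 3: h ≤ 2. But 2 < 6, so no value of h works.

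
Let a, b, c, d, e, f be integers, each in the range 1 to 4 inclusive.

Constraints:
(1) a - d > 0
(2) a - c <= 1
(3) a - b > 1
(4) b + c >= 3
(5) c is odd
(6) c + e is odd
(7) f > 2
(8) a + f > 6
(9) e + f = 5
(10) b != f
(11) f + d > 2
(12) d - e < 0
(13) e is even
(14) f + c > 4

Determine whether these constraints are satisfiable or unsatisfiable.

One satisfying assignment is a = 4, b = 1, c = 3, d = 1, e = 2, f = 3.
For the less obvious constraints — constraint 1: a - d = 3; constraint 2: a - c = 1 — and the others hold by inspection.

Satisfiable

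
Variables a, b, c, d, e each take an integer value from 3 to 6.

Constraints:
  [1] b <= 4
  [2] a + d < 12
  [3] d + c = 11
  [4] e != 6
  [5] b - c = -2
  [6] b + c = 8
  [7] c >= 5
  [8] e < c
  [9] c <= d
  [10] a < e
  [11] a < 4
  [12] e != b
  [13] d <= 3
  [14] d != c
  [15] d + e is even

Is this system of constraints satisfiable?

From constraint 7: c ≥ 5. From constraints 9 and 13: c ≤ d and d ≤ 3, so c ≤ 3. But 3 < 5, so no value of c works.

Unsatisfiable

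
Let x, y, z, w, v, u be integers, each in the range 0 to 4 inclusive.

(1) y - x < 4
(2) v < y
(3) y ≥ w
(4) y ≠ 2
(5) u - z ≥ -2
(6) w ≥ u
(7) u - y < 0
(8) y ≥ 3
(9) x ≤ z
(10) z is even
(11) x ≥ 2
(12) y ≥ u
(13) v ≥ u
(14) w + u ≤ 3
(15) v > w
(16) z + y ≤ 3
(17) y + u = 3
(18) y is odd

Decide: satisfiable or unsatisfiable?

Unsatisfiable

From constraints 9 and 11: z ≥ x ≥ 2. From constraint 8: y ≥ 3. Hence z + y ≥ 5. But constraint 16 requires z + y ≤ 3, and 3 < 5. Contradiction.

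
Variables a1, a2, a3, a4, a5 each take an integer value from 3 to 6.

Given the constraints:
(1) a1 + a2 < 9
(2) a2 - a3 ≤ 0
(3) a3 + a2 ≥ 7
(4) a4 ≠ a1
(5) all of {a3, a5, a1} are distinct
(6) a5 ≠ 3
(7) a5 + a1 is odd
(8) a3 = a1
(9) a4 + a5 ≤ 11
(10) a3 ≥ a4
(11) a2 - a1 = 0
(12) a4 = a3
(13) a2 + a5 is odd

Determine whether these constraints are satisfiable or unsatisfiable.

From constraints 8 and 12, a4 = a3 = a1, so a4 = a1. But constraint 4 says a4 ≠ a1. Contradiction.

Unsatisfiable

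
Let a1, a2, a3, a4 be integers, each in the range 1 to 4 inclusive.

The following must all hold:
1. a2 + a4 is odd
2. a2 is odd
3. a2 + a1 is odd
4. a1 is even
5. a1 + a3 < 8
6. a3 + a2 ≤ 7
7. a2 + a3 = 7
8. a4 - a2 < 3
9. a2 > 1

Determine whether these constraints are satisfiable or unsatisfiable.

One satisfying assignment is a1 = 2, a2 = 3, a3 = 4, a4 = 4.
For the less obvious constraints — constraint 5: a1 + a3 = 6; constraint 6: a3 + a2 = 7 — and the others hold by inspection.

Satisfiable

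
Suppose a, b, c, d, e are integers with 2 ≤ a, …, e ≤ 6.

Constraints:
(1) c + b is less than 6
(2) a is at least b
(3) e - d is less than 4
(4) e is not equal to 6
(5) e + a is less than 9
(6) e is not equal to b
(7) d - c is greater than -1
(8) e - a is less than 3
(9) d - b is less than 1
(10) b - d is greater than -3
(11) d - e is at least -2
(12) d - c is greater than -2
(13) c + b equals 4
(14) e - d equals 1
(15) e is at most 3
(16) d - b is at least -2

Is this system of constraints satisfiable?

Satisfiable

Try a = 3, b = 2, c = 2, d = 2, e = 3.
Check constraint 1: c + b = 4; constraint 3: e - d = 1; constraint 5: e + a = 6. The remaining constraints are straightforward to verify.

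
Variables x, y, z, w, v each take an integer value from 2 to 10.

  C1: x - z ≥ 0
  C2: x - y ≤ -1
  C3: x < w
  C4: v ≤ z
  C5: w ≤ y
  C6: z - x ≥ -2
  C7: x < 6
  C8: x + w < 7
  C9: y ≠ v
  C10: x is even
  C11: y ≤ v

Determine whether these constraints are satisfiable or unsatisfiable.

Unsatisfiable

Constraints 1, 3, 4, 5, and 11 give x < w, w ≤ y, y ≤ v, v ≤ z, z ≤ x. Chaining: x < w ≤ y ≤ v ≤ z ≤ x, which forces x < x — impossible.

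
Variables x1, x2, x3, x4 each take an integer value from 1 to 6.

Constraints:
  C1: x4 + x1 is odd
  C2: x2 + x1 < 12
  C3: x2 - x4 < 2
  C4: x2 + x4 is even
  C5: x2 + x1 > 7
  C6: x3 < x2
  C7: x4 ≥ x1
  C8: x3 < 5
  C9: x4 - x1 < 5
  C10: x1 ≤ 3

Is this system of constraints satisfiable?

Setting (x1, x2, x3, x4) = (3, 6, 2, 6) satisfies everything: constraint 2: x2 + x1 = 9; constraint 3: x2 - x4 = 0; constraint 5: x2 + x1 = 9, and the others follow.

Satisfiable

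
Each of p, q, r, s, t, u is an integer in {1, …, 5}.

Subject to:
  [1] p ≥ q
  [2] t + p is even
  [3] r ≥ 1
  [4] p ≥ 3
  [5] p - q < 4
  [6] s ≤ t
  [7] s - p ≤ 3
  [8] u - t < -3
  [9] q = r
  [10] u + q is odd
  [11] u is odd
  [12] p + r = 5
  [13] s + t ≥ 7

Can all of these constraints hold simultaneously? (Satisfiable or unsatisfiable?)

One satisfying assignment is p = 3, q = 2, r = 2, s = 3, t = 5, u = 1.
For the less obvious constraints — constraint 5: p - q = 1; constraint 7: s - p = 0 — and the others hold by inspection.

Satisfiable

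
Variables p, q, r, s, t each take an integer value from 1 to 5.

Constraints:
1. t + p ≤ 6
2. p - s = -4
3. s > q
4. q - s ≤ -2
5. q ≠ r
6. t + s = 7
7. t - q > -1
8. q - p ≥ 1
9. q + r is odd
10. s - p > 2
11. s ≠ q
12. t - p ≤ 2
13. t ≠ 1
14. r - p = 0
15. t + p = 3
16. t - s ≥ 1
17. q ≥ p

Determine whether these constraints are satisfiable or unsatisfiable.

Constraints 4, 8, 12, and 16 give t − s ≥ 1, s − q ≥ 2, q − p ≥ 1, p − t ≥ -2.
Adding all 4 inequalities: the left sides telescope to 0, and the right sides sum to 1 + 2 + 1 + (-2) = 2. So 0 ≥ 2, which is false.

Unsatisfiable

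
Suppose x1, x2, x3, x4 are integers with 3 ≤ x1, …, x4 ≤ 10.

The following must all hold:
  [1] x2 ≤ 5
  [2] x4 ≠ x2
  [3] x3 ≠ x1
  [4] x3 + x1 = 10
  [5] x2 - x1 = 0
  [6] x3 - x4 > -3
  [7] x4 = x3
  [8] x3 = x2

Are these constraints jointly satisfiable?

From constraints 7 and 8, x4 = x3 = x2, so x4 = x2. But constraint 2 says x4 ≠ x2. Contradiction.

Unsatisfiable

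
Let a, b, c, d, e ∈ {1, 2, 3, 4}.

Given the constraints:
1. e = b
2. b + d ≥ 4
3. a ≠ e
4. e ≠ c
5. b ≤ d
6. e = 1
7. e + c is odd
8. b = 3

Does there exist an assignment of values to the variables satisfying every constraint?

Unsatisfiable

Constraint 6 fixes e = 1 and constraint 8 fixes b = 3, but constraint 1 requires e = b. Since 1 ≠ 3, contradiction.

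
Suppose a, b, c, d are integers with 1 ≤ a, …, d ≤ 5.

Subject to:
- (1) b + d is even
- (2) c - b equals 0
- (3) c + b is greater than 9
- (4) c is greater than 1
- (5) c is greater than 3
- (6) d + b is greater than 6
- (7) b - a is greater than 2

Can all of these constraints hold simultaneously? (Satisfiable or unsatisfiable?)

One satisfying assignment is a = 1, b = 5, c = 5, d = 3.
For the less obvious constraints — constraint 2: c - b = 0; constraint 3: c + b = 10 — and the others hold by inspection.

Satisfiable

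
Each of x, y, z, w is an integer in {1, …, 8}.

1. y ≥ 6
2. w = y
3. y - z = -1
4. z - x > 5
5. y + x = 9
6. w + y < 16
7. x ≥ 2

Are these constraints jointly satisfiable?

Satisfiable

Setting (x, y, z, w) = (2, 7, 8, 7) satisfies everything: constraint 3: y - z = -1; constraint 4: z - x = 6; constraint 5: y + x = 9, and the others follow.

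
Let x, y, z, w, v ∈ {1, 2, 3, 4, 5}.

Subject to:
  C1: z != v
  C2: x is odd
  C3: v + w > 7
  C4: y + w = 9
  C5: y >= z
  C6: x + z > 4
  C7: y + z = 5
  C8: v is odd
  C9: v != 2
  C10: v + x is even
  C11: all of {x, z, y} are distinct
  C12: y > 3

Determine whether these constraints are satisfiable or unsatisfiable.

Setting (x, y, z, w, v) = (5, 4, 1, 5, 5) satisfies everything: constraint 3: v + w = 10; constraint 4: y + w = 9; constraint 6: x + z = 6, and the others follow.

Satisfiable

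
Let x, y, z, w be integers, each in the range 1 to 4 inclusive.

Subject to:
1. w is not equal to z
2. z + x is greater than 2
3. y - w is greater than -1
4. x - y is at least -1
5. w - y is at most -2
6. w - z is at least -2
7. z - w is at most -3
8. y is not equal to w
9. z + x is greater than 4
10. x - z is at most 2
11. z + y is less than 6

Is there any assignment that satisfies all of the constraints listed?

Constraints 4, 5, 7, and 10 give z − x ≥ -2, x − y ≥ -1, y − w ≥ 2, w − z ≥ 3.
Adding all 4 inequalities: the left sides telescope to 0, and the right sides sum to (-2) + (-1) + 2 + 3 = 2. So 0 ≥ 2, which is false.

Unsatisfiable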